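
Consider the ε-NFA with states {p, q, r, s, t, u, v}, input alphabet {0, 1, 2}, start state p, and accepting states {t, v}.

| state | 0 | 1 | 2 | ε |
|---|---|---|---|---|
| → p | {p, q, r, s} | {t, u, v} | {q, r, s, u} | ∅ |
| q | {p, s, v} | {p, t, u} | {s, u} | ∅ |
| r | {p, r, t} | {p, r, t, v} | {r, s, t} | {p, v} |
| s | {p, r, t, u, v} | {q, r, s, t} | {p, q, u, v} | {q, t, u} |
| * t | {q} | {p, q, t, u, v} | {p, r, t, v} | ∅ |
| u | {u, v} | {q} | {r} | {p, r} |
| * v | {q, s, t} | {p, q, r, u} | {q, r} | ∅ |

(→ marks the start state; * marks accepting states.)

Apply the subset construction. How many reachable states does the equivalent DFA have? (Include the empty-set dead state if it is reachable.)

4

Start state of the DFA: {p} (ε-closure of the NFA start).
{p} --0--> {p, q, r, s, t, u, v}  [new]
{p} --1--> {p, r, t, u, v}  [new]
{p} --2--> {p, q, r, s, t, u, v}  [seen]
{p, q, r, s, t, u, v} --0--> {p, q, r, s, t, u, v}  [seen]
{p, q, r, s, t, u, v} --1--> {p, q, r, s, t, u, v}  [seen]
{p, q, r, s, t, u, v} --2--> {p, q, r, s, t, u, v}  [seen]
{p, r, t, u, v} --0--> {p, q, r, s, t, u, v}  [seen]
{p, r, t, u, v} --1--> {p, q, r, t, u, v}  [new]
{p, r, t, u, v} --2--> {p, q, r, s, t, u, v}  [seen]
{p, q, r, t, u, v} --0--> {p, q, r, s, t, u, v}  [seen]
{p, q, r, t, u, v} --1--> {p, q, r, t, u, v}  [seen]
{p, q, r, t, u, v} --2--> {p, q, r, s, t, u, v}  [seen]
Reachable DFA states: {p}, {p, q, r, s, t, u, v}, {p, r, t, u, v}, {p, q, r, t, u, v}.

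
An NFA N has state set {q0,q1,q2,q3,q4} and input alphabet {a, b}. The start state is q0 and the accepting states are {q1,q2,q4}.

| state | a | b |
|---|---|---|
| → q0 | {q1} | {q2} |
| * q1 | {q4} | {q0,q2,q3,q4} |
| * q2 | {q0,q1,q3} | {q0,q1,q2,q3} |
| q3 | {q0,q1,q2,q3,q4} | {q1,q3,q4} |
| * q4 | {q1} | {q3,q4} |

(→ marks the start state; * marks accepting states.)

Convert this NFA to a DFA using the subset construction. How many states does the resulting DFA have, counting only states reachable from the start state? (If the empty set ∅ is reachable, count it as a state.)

Start state of the DFA: {q0}.
{q0} --a--> {q1}  [new]
{q0} --b--> {q2}  [new]
{q1} --a--> {q4}  [new]
{q1} --b--> {q0,q2,q3,q4}  [new]
{q2} --a--> {q0,q1,q3}  [new]
{q2} --b--> {q0,q1,q2,q3}  [new]
{q4} --a--> {q1}  [seen]
{q4} --b--> {q3,q4}  [new]
{q0,q2,q3,q4} --a--> {q0,q1,q2,q3,q4}  [new]
{q0,q2,q3,q4} --b--> {q0,q1,q2,q3,q4}  [seen]
{q0,q1,q3} --a--> {q0,q1,q2,q3,q4}  [seen]
{q0,q1,q3} --b--> {q0,q1,q2,q3,q4}  [seen]
{q0,q1,q2,q3} --a--> {q0,q1,q2,q3,q4}  [seen]
{q0,q1,q2,q3} --b--> {q0,q1,q2,q3,q4}  [seen]
{q3,q4} --a--> {q0,q1,q2,q3,q4}  [seen]
{q3,q4} --b--> {q1,q3,q4}  [new]
{q0,q1,q2,q3,q4} --a--> {q0,q1,q2,q3,q4}  [seen]
{q0,q1,q2,q3,q4} --b--> {q0,q1,q2,q3,q4}  [seen]
{q1,q3,q4} --a--> {q0,q1,q2,q3,q4}  [seen]
{q1,q3,q4} --b--> {q0,q1,q2,q3,q4}  [seen]
Reachable DFA states: {q0}, {q1}, {q2}, {q4}, {q0,q2,q3,q4}, {q0,q1,q3}, {q0,q1,q2,q3}, {q3,q4}, {q0,q1,q2,q3,q4}, {q1,q3,q4}.

10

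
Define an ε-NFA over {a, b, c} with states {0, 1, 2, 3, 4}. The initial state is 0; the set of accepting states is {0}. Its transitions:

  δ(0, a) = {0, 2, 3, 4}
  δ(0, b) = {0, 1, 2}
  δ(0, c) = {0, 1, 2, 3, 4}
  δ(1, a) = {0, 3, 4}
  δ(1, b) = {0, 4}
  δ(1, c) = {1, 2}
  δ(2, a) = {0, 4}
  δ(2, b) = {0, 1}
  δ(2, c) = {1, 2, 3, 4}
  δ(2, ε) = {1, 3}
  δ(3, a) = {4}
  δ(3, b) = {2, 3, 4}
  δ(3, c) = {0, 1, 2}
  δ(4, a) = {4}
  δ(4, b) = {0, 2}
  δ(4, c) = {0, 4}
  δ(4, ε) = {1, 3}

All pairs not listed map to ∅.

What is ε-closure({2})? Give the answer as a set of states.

{1, 2, 3}

Begin with {2}.
2 →ε {1, 3}; add 1, 3.
ε-closure = {1, 2, 3}.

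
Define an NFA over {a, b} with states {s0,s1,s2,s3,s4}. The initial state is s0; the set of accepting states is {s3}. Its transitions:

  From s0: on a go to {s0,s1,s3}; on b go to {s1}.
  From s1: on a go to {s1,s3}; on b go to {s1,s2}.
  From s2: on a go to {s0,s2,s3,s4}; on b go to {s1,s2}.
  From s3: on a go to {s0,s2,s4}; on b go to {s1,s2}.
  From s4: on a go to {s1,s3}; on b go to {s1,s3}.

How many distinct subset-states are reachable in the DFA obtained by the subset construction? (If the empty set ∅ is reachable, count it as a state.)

Start state of the DFA: {s0}.
{s0} --a--> {s0,s1,s3}  [new]
{s0} --b--> {s1}  [new]
{s0,s1,s3} --a--> {s0,s1,s2,s3,s4}  [new]
{s0,s1,s3} --b--> {s1,s2}  [new]
{s1} --a--> {s1,s3}  [new]
{s1} --b--> {s1,s2}  [seen]
{s0,s1,s2,s3,s4} --a--> {s0,s1,s2,s3,s4}  [seen]
{s0,s1,s2,s3,s4} --b--> {s1,s2,s3}  [new]
{s1,s2} --a--> {s0,s1,s2,s3,s4}  [seen]
{s1,s2} --b--> {s1,s2}  [seen]
{s1,s3} --a--> {s0,s1,s2,s3,s4}  [seen]
{s1,s3} --b--> {s1,s2}  [seen]
{s1,s2,s3} --a--> {s0,s1,s2,s3,s4}  [seen]
{s1,s2,s3} --b--> {s1,s2}  [seen]
Reachable DFA states: {s0}, {s0,s1,s3}, {s1}, {s0,s1,s2,s3,s4}, {s1,s2}, {s1,s3}, {s1,s2,s3}.

7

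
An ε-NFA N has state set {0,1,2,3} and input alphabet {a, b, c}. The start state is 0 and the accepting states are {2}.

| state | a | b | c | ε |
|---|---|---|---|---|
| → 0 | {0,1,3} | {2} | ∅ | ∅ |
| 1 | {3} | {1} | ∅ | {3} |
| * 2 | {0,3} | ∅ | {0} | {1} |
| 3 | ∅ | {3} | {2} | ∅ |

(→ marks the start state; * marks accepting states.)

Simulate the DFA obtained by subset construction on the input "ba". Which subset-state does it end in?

{0,3}

Start: {0}.
δ(0,b) = {2}.
Union: {2}.
ε-closure gives {1,2,3}.
After b: {1,2,3}.
δ(1,a) = {3}; δ(2,a) = {0,3}; δ(3,a) = ∅.
Union: {0,3}.
After a: {0,3}.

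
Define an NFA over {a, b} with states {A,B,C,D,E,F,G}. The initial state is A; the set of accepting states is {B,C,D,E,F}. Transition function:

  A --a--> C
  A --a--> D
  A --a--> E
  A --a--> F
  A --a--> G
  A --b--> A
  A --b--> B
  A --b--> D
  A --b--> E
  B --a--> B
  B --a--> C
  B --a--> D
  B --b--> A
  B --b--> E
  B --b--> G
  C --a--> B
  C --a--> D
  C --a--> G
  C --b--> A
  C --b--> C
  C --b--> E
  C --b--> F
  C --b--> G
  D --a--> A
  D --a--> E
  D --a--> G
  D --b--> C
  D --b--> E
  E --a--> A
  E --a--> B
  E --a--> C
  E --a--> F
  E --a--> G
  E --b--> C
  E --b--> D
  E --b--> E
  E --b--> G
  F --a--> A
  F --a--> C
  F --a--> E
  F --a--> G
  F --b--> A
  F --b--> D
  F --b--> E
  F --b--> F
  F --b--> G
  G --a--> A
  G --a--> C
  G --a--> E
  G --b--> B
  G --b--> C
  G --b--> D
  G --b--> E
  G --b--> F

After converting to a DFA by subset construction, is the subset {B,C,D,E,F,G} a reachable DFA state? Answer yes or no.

no

Start state of the DFA: {A}.
{A} --a--> {C,D,E,F,G}  [new]
{A} --b--> {A,B,D,E}  [new]
{C,D,E,F,G} --a--> {A,B,C,D,E,F,G}  [new]
{C,D,E,F,G} --b--> {A,B,C,D,E,F,G}  [seen]
{A,B,D,E} --a--> {A,B,C,D,E,F,G}  [seen]
{A,B,D,E} --b--> {A,B,C,D,E,G}  [new]
{A,B,C,D,E,F,G} --a--> {A,B,C,D,E,F,G}  [seen]
{A,B,C,D,E,F,G} --b--> {A,B,C,D,E,F,G}  [seen]
{A,B,C,D,E,G} --a--> {A,B,C,D,E,F,G}  [seen]
{A,B,C,D,E,G} --b--> {A,B,C,D,E,F,G}  [seen]
Reachable DFA states: {A}, {C,D,E,F,G}, {A,B,D,E}, {A,B,C,D,E,F,G}, {A,B,C,D,E,G}.
{B,C,D,E,F,G} is not among them.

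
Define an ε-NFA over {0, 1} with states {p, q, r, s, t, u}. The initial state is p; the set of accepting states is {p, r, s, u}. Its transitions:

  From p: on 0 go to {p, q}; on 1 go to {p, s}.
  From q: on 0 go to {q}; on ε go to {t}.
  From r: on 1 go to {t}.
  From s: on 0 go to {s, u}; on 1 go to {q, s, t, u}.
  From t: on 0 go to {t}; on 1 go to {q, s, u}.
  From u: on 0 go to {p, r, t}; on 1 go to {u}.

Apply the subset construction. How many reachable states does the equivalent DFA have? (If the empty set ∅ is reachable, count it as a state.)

Start state of the DFA: {p} (ε-closure of the NFA start).
{p} --0--> {p, q, t}  [new]
{p} --1--> {p, s}  [new]
{p, q, t} --0--> {p, q, t}  [seen]
{p, q, t} --1--> {p, q, s, t, u}  [new]
{p, s} --0--> {p, q, s, t, u}  [seen]
{p, s} --1--> {p, q, s, t, u}  [seen]
{p, q, s, t, u} --0--> {p, q, r, s, t, u}  [new]
{p, q, s, t, u} --1--> {p, q, s, t, u}  [seen]
{p, q, r, s, t, u} --0--> {p, q, r, s, t, u}  [seen]
{p, q, r, s, t, u} --1--> {p, q, s, t, u}  [seen]
Reachable DFA states: {p}, {p, q, t}, {p, s}, {p, q, s, t, u}, {p, q, r, s, t, u}.

5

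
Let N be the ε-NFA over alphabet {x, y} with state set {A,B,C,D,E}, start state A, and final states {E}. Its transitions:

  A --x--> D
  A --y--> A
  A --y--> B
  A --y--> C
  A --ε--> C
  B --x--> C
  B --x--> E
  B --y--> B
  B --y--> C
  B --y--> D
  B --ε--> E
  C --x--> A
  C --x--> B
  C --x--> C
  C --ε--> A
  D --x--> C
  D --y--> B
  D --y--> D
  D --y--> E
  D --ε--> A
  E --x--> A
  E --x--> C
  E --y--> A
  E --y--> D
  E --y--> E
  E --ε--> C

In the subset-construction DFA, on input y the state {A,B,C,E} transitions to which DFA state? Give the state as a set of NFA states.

{A,B,C,D,E}

δ(A,y) = {A,B,C}; δ(B,y) = {B,C,D}; δ(C,y) = ∅; δ(E,y) = {A,D,E}.
Union: {A,B,C,D,E}.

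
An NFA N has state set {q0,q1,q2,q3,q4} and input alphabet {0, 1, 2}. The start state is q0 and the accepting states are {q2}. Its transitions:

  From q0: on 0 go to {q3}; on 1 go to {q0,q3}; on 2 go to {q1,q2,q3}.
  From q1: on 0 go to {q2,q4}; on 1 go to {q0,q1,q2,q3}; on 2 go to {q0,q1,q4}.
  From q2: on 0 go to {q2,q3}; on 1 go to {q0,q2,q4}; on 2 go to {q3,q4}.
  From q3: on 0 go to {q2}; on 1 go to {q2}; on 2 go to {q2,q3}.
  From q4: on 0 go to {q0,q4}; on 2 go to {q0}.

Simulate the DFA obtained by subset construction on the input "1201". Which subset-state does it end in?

Start: {q0}.
δ(q0,1) = {q0,q3}.
Union: {q0,q3}.
After 1: {q0,q3}.
δ(q0,2) = {q1,q2,q3}; δ(q3,2) = {q2,q3}.
Union: {q1,q2,q3}.
After 2: {q1,q2,q3}.
δ(q1,0) = {q2,q4}; δ(q2,0) = {q2,q3}; δ(q3,0) = {q2}.
Union: {q2,q3,q4}.
After 0: {q2,q3,q4}.
δ(q2,1) = {q0,q2,q4}; δ(q3,1) = {q2}; δ(q4,1) = ∅.
Union: {q0,q2,q4}.
After 1: {q0,q2,q4}.

{q0,q2,q4}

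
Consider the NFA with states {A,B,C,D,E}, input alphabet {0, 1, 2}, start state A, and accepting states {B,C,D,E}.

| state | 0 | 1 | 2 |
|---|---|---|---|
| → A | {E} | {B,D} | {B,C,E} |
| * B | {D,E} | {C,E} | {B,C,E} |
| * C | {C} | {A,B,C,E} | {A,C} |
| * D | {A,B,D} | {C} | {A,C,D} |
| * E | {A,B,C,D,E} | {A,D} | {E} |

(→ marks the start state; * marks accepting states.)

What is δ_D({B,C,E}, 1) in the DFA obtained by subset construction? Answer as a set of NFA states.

{A,B,C,D,E}

δ(B,1) = {C,E}; δ(C,1) = {A,B,C,E}; δ(E,1) = {A,D}.
Union: {A,B,C,D,E}.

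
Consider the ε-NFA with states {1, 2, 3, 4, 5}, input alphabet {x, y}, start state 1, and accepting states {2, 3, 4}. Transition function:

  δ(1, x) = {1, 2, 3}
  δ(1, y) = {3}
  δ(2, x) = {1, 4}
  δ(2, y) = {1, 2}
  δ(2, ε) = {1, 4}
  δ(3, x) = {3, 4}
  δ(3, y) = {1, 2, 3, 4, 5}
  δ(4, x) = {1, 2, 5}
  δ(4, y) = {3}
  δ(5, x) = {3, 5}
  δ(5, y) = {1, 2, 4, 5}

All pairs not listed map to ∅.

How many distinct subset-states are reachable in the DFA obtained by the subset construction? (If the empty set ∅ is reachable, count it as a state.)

5

Start state of the DFA: {1} (ε-closure of the NFA start).
{1} --x--> {1, 2, 3, 4}  [new]
{1} --y--> {3}  [new]
{1, 2, 3, 4} --x--> {1, 2, 3, 4, 5}  [new]
{1, 2, 3, 4} --y--> {1, 2, 3, 4, 5}  [seen]
{3} --x--> {3, 4}  [new]
{3} --y--> {1, 2, 3, 4, 5}  [seen]
{1, 2, 3, 4, 5} --x--> {1, 2, 3, 4, 5}  [seen]
{1, 2, 3, 4, 5} --y--> {1, 2, 3, 4, 5}  [seen]
{3, 4} --x--> {1, 2, 3, 4, 5}  [seen]
{3, 4} --y--> {1, 2, 3, 4, 5}  [seen]
Reachable DFA states: {1}, {1, 2, 3, 4}, {3}, {1, 2, 3, 4, 5}, {3, 4}.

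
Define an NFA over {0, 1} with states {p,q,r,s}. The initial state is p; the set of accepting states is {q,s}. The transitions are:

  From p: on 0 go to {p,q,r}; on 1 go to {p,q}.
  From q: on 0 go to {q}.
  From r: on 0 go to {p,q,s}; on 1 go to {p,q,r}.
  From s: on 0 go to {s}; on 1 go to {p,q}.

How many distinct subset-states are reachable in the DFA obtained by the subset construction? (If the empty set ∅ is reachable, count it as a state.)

4

Start state of the DFA: {p}.
{p} --0--> {p,q,r}  [new]
{p} --1--> {p,q}  [new]
{p,q,r} --0--> {p,q,r,s}  [new]
{p,q,r} --1--> {p,q,r}  [seen]
{p,q} --0--> {p,q,r}  [seen]
{p,q} --1--> {p,q}  [seen]
{p,q,r,s} --0--> {p,q,r,s}  [seen]
{p,q,r,s} --1--> {p,q,r}  [seen]
Reachable DFA states: {p}, {p,q,r}, {p,q}, {p,q,r,s}.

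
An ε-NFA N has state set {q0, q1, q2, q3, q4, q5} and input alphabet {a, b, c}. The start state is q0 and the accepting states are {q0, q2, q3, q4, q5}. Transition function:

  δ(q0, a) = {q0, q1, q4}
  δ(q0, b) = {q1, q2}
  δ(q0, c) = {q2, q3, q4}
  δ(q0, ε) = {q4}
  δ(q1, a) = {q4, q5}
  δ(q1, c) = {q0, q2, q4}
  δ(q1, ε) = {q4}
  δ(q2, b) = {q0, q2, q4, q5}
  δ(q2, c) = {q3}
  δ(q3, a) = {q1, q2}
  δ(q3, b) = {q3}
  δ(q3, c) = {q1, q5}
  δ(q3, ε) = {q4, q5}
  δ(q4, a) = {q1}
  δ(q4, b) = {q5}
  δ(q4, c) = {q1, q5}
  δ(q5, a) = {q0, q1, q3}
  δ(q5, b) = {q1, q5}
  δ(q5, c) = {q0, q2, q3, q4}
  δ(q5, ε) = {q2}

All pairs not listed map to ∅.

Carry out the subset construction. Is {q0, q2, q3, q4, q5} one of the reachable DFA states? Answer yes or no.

Start state of the DFA: {q0, q4} (ε-closure of the NFA start).
{q0, q4} --a--> {q0, q1, q4}  [new]
{q0, q4} --b--> {q1, q2, q4, q5}  [new]
{q0, q4} --c--> {q1, q2, q3, q4, q5}  [new]
{q0, q1, q4} --a--> {q0, q1, q2, q4, q5}  [new]
{q0, q1, q4} --b--> {q1, q2, q4, q5}  [seen]
{q0, q1, q4} --c--> {q0, q1, q2, q3, q4, q5}  [new]
{q1, q2, q4, q5} --a--> {q0, q1, q2, q3, q4, q5}  [seen]
{q1, q2, q4, q5} --b--> {q0, q1, q2, q4, q5}  [seen]
{q1, q2, q4, q5} --c--> {q0, q1, q2, q3, q4, q5}  [seen]
{q1, q2, q3, q4, q5} --a--> {q0, q1, q2, q3, q4, q5}  [seen]
{q1, q2, q3, q4, q5} --b--> {q0, q1, q2, q3, q4, q5}  [seen]
{q1, q2, q3, q4, q5} --c--> {q0, q1, q2, q3, q4, q5}  [seen]
{q0, q1, q2, q4, q5} --a--> {q0, q1, q2, q3, q4, q5}  [seen]
{q0, q1, q2, q4, q5} --b--> {q0, q1, q2, q4, q5}  [seen]
{q0, q1, q2, q4, q5} --c--> {q0, q1, q2, q3, q4, q5}  [seen]
{q0, q1, q2, q3, q4, q5} --a--> {q0, q1, q2, q3, q4, q5}  [seen]
{q0, q1, q2, q3, q4, q5} --b--> {q0, q1, q2, q3, q4, q5}  [seen]
{q0, q1, q2, q3, q4, q5} --c--> {q0, q1, q2, q3, q4, q5}  [seen]
Reachable DFA states: {q0, q4}, {q0, q1, q4}, {q1, q2, q4, q5}, {q1, q2, q3, q4, q5}, {q0, q1, q2, q4, q5}, {q0, q1, q2, q3, q4, q5}.
{q0, q2, q3, q4, q5} is not among them.

no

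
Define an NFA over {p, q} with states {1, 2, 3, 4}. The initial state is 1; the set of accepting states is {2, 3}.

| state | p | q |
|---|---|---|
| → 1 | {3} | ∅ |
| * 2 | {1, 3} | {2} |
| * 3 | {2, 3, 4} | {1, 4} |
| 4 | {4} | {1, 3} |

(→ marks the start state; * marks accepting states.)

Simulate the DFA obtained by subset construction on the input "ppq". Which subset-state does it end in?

Start: {1}.
δ(1,p) = {3}.
Union: {3}.
After p: {3}.
δ(3,p) = {2, 3, 4}.
Union: {2, 3, 4}.
After p: {2, 3, 4}.
δ(2,q) = {2}; δ(3,q) = {1, 4}; δ(4,q) = {1, 3}.
Union: {1, 2, 3, 4}.
After q: {1, 2, 3, 4}.

{1, 2, 3, 4}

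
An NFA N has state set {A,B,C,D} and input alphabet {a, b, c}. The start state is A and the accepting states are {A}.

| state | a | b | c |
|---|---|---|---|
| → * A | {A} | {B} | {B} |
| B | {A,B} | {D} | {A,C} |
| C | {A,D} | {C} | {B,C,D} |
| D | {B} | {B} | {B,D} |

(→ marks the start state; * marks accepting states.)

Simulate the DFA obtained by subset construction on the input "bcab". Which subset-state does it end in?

Start: {A}.
δ(A,b) = {B}.
Union: {B}.
After b: {B}.
δ(B,c) = {A,C}.
Union: {A,C}.
After c: {A,C}.
δ(A,a) = {A}; δ(C,a) = {A,D}.
Union: {A,D}.
After a: {A,D}.
δ(A,b) = {B}; δ(D,b) = {B}.
Union: {B}.
After b: {B}.

{B}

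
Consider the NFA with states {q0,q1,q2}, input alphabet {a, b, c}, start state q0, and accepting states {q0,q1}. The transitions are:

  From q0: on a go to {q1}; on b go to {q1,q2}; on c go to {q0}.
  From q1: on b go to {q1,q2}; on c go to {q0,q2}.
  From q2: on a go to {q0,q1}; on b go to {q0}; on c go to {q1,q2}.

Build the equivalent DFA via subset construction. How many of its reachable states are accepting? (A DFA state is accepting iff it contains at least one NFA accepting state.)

Start state of the DFA: {q0}.
{q0} --a--> {q1}  [new]
{q0} --b--> {q1,q2}  [new]
{q0} --c--> {q0}  [seen]
{q1} --a--> ∅  [new]
{q1} --b--> {q1,q2}  [seen]
{q1} --c--> {q0,q2}  [new]
{q1,q2} --a--> {q0,q1}  [new]
{q1,q2} --b--> {q0,q1,q2}  [new]
{q1,q2} --c--> {q0,q1,q2}  [seen]
∅ --a--> ∅  [seen]
∅ --b--> ∅  [seen]
∅ --c--> ∅  [seen]
{q0,q2} --a--> {q0,q1}  [seen]
{q0,q2} --b--> {q0,q1,q2}  [seen]
{q0,q2} --c--> {q0,q1,q2}  [seen]
{q0,q1} --a--> {q1}  [seen]
{q0,q1} --b--> {q1,q2}  [seen]
{q0,q1} --c--> {q0,q2}  [seen]
{q0,q1,q2} --a--> {q0,q1}  [seen]
{q0,q1,q2} --b--> {q0,q1,q2}  [seen]
{q0,q1,q2} --c--> {q0,q1,q2}  [seen]
Reachable DFA states: {q0}, {q1}, {q1,q2}, ∅, {q0,q2}, {q0,q1}, {q0,q1,q2}.
Accepting DFA states (contain an NFA accepting state): {q0}, {q1}, {q1,q2}, {q0,q2}, {q0,q1}, {q0,q1,q2}.

6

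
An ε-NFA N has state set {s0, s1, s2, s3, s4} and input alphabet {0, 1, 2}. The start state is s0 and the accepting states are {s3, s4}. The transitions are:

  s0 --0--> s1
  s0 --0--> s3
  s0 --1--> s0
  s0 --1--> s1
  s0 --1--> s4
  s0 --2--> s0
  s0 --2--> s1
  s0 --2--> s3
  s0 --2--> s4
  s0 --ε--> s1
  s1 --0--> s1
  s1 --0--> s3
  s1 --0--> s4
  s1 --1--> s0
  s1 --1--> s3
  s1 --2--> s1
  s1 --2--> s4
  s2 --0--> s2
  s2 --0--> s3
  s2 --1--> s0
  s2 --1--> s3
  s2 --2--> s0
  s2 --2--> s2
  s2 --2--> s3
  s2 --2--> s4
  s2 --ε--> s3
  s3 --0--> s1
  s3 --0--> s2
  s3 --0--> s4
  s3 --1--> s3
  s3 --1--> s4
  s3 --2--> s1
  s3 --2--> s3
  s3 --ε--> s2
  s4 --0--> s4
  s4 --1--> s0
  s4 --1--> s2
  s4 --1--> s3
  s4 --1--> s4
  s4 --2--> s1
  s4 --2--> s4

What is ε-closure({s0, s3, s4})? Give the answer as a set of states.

{s0, s1, s2, s3, s4}

Begin with {s0, s3, s4}.
s0 →ε {s1}; add s1.
s3 →ε {s2}; add s2.
ε-closure = {s0, s1, s2, s3, s4}.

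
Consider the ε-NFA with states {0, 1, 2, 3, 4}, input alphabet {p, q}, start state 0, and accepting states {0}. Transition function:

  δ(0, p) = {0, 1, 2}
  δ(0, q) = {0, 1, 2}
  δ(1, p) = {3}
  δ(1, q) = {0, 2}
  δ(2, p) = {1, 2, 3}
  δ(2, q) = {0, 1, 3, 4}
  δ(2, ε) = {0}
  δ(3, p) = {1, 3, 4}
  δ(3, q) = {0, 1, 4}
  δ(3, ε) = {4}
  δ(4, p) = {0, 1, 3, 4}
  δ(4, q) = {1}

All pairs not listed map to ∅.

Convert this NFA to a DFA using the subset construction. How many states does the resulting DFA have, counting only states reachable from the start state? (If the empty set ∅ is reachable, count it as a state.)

Start state of the DFA: {0} (ε-closure of the NFA start).
{0} --p--> {0, 1, 2}  [new]
{0} --q--> {0, 1, 2}  [seen]
{0, 1, 2} --p--> {0, 1, 2, 3, 4}  [new]
{0, 1, 2} --q--> {0, 1, 2, 3, 4}  [seen]
{0, 1, 2, 3, 4} --p--> {0, 1, 2, 3, 4}  [seen]
{0, 1, 2, 3, 4} --q--> {0, 1, 2, 3, 4}  [seen]
Reachable DFA states: {0}, {0, 1, 2}, {0, 1, 2, 3, 4}.

3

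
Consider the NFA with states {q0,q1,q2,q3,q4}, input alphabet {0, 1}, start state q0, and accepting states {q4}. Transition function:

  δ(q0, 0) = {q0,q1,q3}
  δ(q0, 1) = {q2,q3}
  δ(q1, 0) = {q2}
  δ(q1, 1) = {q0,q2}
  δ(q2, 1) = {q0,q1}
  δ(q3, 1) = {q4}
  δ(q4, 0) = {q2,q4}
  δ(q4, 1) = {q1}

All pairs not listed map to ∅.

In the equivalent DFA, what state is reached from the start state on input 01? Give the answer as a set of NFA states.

Start: {q0}.
δ(q0,0) = {q0,q1,q3}.
Union: {q0,q1,q3}.
After 0: {q0,q1,q3}.
δ(q0,1) = {q2,q3}; δ(q1,1) = {q0,q2}; δ(q3,1) = {q4}.
Union: {q0,q2,q3,q4}.
After 1: {q0,q2,q3,q4}.

{q0,q2,q3,q4}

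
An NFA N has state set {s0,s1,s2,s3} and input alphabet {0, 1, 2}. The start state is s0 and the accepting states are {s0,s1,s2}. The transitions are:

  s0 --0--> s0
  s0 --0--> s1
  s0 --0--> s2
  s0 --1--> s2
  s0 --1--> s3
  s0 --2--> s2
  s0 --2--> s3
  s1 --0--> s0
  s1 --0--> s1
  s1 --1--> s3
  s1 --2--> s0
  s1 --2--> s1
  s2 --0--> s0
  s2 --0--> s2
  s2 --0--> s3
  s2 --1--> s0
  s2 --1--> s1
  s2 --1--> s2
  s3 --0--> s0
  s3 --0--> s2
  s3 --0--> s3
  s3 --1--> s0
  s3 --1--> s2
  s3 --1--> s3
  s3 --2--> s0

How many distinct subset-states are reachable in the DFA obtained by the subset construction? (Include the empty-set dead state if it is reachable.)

Start state of the DFA: {s0}.
{s0} --0--> {s0,s1,s2}  [new]
{s0} --1--> {s2,s3}  [new]
{s0} --2--> {s2,s3}  [seen]
{s0,s1,s2} --0--> {s0,s1,s2,s3}  [new]
{s0,s1,s2} --1--> {s0,s1,s2,s3}  [seen]
{s0,s1,s2} --2--> {s0,s1,s2,s3}  [seen]
{s2,s3} --0--> {s0,s2,s3}  [new]
{s2,s3} --1--> {s0,s1,s2,s3}  [seen]
{s2,s3} --2--> {s0}  [seen]
{s0,s1,s2,s3} --0--> {s0,s1,s2,s3}  [seen]
{s0,s1,s2,s3} --1--> {s0,s1,s2,s3}  [seen]
{s0,s1,s2,s3} --2--> {s0,s1,s2,s3}  [seen]
{s0,s2,s3} --0--> {s0,s1,s2,s3}  [seen]
{s0,s2,s3} --1--> {s0,s1,s2,s3}  [seen]
{s0,s2,s3} --2--> {s0,s2,s3}  [seen]
Reachable DFA states: {s0}, {s0,s1,s2}, {s2,s3}, {s0,s1,s2,s3}, {s0,s2,s3}.

5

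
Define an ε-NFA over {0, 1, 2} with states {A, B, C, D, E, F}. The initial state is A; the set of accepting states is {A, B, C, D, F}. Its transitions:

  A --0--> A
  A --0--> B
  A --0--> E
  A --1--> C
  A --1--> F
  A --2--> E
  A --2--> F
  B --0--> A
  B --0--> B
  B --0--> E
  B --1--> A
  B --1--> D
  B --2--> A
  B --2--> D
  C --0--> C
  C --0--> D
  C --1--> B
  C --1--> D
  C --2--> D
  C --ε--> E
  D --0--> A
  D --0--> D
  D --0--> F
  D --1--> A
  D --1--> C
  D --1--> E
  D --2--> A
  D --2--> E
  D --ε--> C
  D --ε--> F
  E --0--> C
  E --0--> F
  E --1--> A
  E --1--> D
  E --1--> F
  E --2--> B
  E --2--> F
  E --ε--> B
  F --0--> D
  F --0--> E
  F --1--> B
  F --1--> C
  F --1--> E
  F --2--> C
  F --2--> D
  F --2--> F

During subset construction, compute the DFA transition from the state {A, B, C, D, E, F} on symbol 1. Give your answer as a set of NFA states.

{A, B, C, D, E, F}

δ(A,1) = {C, F}; δ(B,1) = {A, D}; δ(C,1) = {B, D}; δ(D,1) = {A, C, E}; δ(E,1) = {A, D, F}; δ(F,1) = {B, C, E}.
Union: {A, B, C, D, E, F}.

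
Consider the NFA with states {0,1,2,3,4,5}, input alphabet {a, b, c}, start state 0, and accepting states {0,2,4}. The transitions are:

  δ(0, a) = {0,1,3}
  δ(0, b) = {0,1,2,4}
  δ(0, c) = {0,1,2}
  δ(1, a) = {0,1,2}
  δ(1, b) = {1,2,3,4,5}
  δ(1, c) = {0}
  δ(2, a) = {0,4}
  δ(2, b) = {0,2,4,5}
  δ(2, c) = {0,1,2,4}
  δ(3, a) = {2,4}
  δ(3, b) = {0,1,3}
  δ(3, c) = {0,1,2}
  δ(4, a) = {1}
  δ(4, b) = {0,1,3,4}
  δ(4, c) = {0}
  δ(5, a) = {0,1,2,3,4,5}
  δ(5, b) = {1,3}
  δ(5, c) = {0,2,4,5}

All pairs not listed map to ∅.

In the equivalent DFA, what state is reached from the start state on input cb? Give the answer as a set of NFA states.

{0,1,2,3,4,5}

Start: {0}.
δ(0,c) = {0,1,2}.
Union: {0,1,2}.
After c: {0,1,2}.
δ(0,b) = {0,1,2,4}; δ(1,b) = {1,2,3,4,5}; δ(2,b) = {0,2,4,5}.
Union: {0,1,2,3,4,5}.
After b: {0,1,2,3,4,5}.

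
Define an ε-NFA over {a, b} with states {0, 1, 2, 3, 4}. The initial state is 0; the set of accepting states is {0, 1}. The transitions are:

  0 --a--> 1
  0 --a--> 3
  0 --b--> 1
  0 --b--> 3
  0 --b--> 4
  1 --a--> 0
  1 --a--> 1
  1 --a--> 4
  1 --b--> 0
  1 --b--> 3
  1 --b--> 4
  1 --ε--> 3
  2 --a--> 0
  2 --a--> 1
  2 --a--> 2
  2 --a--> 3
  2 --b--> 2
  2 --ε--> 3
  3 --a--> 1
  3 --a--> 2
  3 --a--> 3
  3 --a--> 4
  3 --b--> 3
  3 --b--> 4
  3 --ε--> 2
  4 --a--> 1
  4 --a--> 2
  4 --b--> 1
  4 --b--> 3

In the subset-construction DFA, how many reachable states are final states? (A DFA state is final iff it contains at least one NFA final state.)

Start state of the DFA: {0} (ε-closure of the NFA start).
{0} --a--> {1, 2, 3}  [new]
{0} --b--> {1, 2, 3, 4}  [new]
{1, 2, 3} --a--> {0, 1, 2, 3, 4}  [new]
{1, 2, 3} --b--> {0, 2, 3, 4}  [new]
{1, 2, 3, 4} --a--> {0, 1, 2, 3, 4}  [seen]
{1, 2, 3, 4} --b--> {0, 1, 2, 3, 4}  [seen]
{0, 1, 2, 3, 4} --a--> {0, 1, 2, 3, 4}  [seen]
{0, 1, 2, 3, 4} --b--> {0, 1, 2, 3, 4}  [seen]
{0, 2, 3, 4} --a--> {0, 1, 2, 3, 4}  [seen]
{0, 2, 3, 4} --b--> {1, 2, 3, 4}  [seen]
Reachable DFA states: {0}, {1, 2, 3}, {1, 2, 3, 4}, {0, 1, 2, 3, 4}, {0, 2, 3, 4}.
Accepting DFA states (contain an NFA accepting state): {0}, {1, 2, 3}, {1, 2, 3, 4}, {0, 1, 2, 3, 4}, {0, 2, 3, 4}.

5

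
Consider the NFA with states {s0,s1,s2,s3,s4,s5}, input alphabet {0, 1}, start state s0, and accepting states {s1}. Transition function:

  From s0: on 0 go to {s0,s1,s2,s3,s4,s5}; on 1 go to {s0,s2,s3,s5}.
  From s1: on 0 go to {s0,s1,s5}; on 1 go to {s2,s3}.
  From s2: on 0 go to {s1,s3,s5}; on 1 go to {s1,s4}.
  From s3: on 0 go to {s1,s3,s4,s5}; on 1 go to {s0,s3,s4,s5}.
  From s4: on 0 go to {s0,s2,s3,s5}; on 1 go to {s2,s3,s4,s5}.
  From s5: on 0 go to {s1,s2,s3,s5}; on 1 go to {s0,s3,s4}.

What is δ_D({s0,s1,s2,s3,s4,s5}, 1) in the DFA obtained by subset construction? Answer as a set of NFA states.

{s0,s1,s2,s3,s4,s5}

δ(s0,1) = {s0,s2,s3,s5}; δ(s1,1) = {s2,s3}; δ(s2,1) = {s1,s4}; δ(s3,1) = {s0,s3,s4,s5}; δ(s4,1) = {s2,s3,s4,s5}; δ(s5,1) = {s0,s3,s4}.
Union: {s0,s1,s2,s3,s4,s5}.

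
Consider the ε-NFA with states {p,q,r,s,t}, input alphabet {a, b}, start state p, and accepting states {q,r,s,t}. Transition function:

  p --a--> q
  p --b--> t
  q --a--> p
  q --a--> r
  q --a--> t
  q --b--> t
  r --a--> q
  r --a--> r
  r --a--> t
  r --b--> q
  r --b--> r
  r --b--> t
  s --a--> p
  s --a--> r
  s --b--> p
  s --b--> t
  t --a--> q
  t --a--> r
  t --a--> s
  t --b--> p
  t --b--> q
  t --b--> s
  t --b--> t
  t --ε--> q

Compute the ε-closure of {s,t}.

Begin with {s,t}.
t →ε {q}; add q.
ε-closure = {q,s,t}.

{q,s,t}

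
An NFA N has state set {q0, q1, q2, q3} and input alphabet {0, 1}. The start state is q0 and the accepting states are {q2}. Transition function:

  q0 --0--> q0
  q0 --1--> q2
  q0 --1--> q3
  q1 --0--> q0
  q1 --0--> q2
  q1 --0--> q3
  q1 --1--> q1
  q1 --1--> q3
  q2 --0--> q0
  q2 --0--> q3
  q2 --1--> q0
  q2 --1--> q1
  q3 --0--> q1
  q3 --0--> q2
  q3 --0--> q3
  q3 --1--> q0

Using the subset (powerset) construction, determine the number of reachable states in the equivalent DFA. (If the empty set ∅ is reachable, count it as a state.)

7

Start state of the DFA: {q0}.
{q0} --0--> {q0}  [seen]
{q0} --1--> {q2, q3}  [new]
{q2, q3} --0--> {q0, q1, q2, q3}  [new]
{q2, q3} --1--> {q0, q1}  [new]
{q0, q1, q2, q3} --0--> {q0, q1, q2, q3}  [seen]
{q0, q1, q2, q3} --1--> {q0, q1, q2, q3}  [seen]
{q0, q1} --0--> {q0, q2, q3}  [new]
{q0, q1} --1--> {q1, q2, q3}  [new]
{q0, q2, q3} --0--> {q0, q1, q2, q3}  [seen]
{q0, q2, q3} --1--> {q0, q1, q2, q3}  [seen]
{q1, q2, q3} --0--> {q0, q1, q2, q3}  [seen]
{q1, q2, q3} --1--> {q0, q1, q3}  [new]
{q0, q1, q3} --0--> {q0, q1, q2, q3}  [seen]
{q0, q1, q3} --1--> {q0, q1, q2, q3}  [seen]
Reachable DFA states: {q0}, {q2, q3}, {q0, q1, q2, q3}, {q0, q1}, {q0, q2, q3}, {q1, q2, q3}, {q0, q1, q3}.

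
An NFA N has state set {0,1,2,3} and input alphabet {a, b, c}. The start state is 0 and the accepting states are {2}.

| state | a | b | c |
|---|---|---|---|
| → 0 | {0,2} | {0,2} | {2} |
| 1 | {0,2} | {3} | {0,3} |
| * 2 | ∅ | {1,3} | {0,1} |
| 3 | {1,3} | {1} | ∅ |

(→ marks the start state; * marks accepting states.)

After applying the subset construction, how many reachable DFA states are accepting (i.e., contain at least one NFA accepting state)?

5

Start state of the DFA: {0}.
{0} --a--> {0,2}  [new]
{0} --b--> {0,2}  [seen]
{0} --c--> {2}  [new]
{0,2} --a--> {0,2}  [seen]
{0,2} --b--> {0,1,2,3}  [new]
{0,2} --c--> {0,1,2}  [new]
{2} --a--> ∅  [new]
{2} --b--> {1,3}  [new]
{2} --c--> {0,1}  [new]
{0,1,2,3} --a--> {0,1,2,3}  [seen]
{0,1,2,3} --b--> {0,1,2,3}  [seen]
{0,1,2,3} --c--> {0,1,2,3}  [seen]
{0,1,2} --a--> {0,2}  [seen]
{0,1,2} --b--> {0,1,2,3}  [seen]
{0,1,2} --c--> {0,1,2,3}  [seen]
∅ --a--> ∅  [seen]
∅ --b--> ∅  [seen]
∅ --c--> ∅  [seen]
{1,3} --a--> {0,1,2,3}  [seen]
{1,3} --b--> {1,3}  [seen]
{1,3} --c--> {0,3}  [new]
{0,1} --a--> {0,2}  [seen]
{0,1} --b--> {0,2,3}  [new]
{0,1} --c--> {0,2,3}  [seen]
{0,3} --a--> {0,1,2,3}  [seen]
{0,3} --b--> {0,1,2}  [seen]
{0,3} --c--> {2}  [seen]
{0,2,3} --a--> {0,1,2,3}  [seen]
{0,2,3} --b--> {0,1,2,3}  [seen]
{0,2,3} --c--> {0,1,2}  [seen]
Reachable DFA states: {0}, {0,2}, {2}, {0,1,2,3}, {0,1,2}, ∅, {1,3}, {0,1}, {0,3}, {0,2,3}.
Accepting DFA states (contain an NFA accepting state): {0,2}, {2}, {0,1,2,3}, {0,1,2}, {0,2,3}.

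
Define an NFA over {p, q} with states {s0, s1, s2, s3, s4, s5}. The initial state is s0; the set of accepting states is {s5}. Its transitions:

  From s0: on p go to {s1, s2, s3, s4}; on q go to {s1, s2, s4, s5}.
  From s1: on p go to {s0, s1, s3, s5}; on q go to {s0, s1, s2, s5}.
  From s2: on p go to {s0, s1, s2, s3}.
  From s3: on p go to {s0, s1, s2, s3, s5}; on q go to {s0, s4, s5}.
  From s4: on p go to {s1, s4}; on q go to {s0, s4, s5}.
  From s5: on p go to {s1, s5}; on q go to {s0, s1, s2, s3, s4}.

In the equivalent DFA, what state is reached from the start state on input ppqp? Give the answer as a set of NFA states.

{s0, s1, s2, s3, s4, s5}

Start: {s0}.
δ(s0,p) = {s1, s2, s3, s4}.
Union: {s1, s2, s3, s4}.
After p: {s1, s2, s3, s4}.
δ(s1,p) = {s0, s1, s3, s5}; δ(s2,p) = {s0, s1, s2, s3}; δ(s3,p) = {s0, s1, s2, s3, s5}; δ(s4,p) = {s1, s4}.
Union: {s0, s1, s2, s3, s4, s5}.
After p: {s0, s1, s2, s3, s4, s5}.
δ(s0,q) = {s1, s2, s4, s5}; δ(s1,q) = {s0, s1, s2, s5}; δ(s2,q) = ∅; δ(s3,q) = {s0, s4, s5}; δ(s4,q) = {s0, s4, s5}; δ(s5,q) = {s0, s1, s2, s3, s4}.
Union: {s0, s1, s2, s3, s4, s5}.
After q: {s0, s1, s2, s3, s4, s5}.
δ(s0,p) = {s1, s2, s3, s4}; δ(s1,p) = {s0, s1, s3, s5}; δ(s2,p) = {s0, s1, s2, s3}; δ(s3,p) = {s0, s1, s2, s3, s5}; δ(s4,p) = {s1, s4}; δ(s5,p) = {s1, s5}.
Union: {s0, s1, s2, s3, s4, s5}.
After p: {s0, s1, s2, s3, s4, s5}.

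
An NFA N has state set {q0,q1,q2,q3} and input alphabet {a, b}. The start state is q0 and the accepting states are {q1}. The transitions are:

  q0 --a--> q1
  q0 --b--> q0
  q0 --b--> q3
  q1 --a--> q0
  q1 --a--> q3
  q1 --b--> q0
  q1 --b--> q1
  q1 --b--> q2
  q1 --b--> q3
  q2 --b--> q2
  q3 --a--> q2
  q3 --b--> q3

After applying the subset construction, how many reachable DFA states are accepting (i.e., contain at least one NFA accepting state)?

3

Start state of the DFA: {q0}.
{q0} --a--> {q1}  [new]
{q0} --b--> {q0,q3}  [new]
{q1} --a--> {q0,q3}  [seen]
{q1} --b--> {q0,q1,q2,q3}  [new]
{q0,q3} --a--> {q1,q2}  [new]
{q0,q3} --b--> {q0,q3}  [seen]
{q0,q1,q2,q3} --a--> {q0,q1,q2,q3}  [seen]
{q0,q1,q2,q3} --b--> {q0,q1,q2,q3}  [seen]
{q1,q2} --a--> {q0,q3}  [seen]
{q1,q2} --b--> {q0,q1,q2,q3}  [seen]
Reachable DFA states: {q0}, {q1}, {q0,q3}, {q0,q1,q2,q3}, {q1,q2}.
Accepting DFA states (contain an NFA accepting state): {q1}, {q0,q1,q2,q3}, {q1,q2}.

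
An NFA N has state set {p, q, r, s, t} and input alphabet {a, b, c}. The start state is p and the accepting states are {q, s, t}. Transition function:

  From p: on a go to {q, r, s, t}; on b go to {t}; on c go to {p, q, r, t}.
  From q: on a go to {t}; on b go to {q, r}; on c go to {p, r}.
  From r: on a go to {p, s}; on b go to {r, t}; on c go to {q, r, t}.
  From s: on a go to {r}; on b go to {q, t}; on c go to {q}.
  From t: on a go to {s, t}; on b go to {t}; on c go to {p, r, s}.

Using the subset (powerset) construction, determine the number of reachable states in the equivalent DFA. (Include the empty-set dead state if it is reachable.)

Start state of the DFA: {p}.
{p} --a--> {q, r, s, t}  [new]
{p} --b--> {t}  [new]
{p} --c--> {p, q, r, t}  [new]
{q, r, s, t} --a--> {p, r, s, t}  [new]
{q, r, s, t} --b--> {q, r, t}  [new]
{q, r, s, t} --c--> {p, q, r, s, t}  [new]
{t} --a--> {s, t}  [new]
{t} --b--> {t}  [seen]
{t} --c--> {p, r, s}  [new]
{p, q, r, t} --a--> {p, q, r, s, t}  [seen]
{p, q, r, t} --b--> {q, r, t}  [seen]
{p, q, r, t} --c--> {p, q, r, s, t}  [seen]
{p, r, s, t} --a--> {p, q, r, s, t}  [seen]
{p, r, s, t} --b--> {q, r, t}  [seen]
{p, r, s, t} --c--> {p, q, r, s, t}  [seen]
{q, r, t} --a--> {p, s, t}  [new]
{q, r, t} --b--> {q, r, t}  [seen]
{q, r, t} --c--> {p, q, r, s, t}  [seen]
{p, q, r, s, t} --a--> {p, q, r, s, t}  [seen]
{p, q, r, s, t} --b--> {q, r, t}  [seen]
{p, q, r, s, t} --c--> {p, q, r, s, t}  [seen]
{s, t} --a--> {r, s, t}  [new]
{s, t} --b--> {q, t}  [new]
{s, t} --c--> {p, q, r, s}  [new]
{p, r, s} --a--> {p, q, r, s, t}  [seen]
{p, r, s} --b--> {q, r, t}  [seen]
{p, r, s} --c--> {p, q, r, t}  [seen]
{p, s, t} --a--> {q, r, s, t}  [seen]
{p, s, t} --b--> {q, t}  [seen]
{p, s, t} --c--> {p, q, r, s, t}  [seen]
{r, s, t} --a--> {p, r, s, t}  [seen]
{r, s, t} --b--> {q, r, t}  [seen]
{r, s, t} --c--> {p, q, r, s, t}  [seen]
{q, t} --a--> {s, t}  [seen]
{q, t} --b--> {q, r, t}  [seen]
{q, t} --c--> {p, r, s}  [seen]
{p, q, r, s} --a--> {p, q, r, s, t}  [seen]
{p, q, r, s} --b--> {q, r, t}  [seen]
{p, q, r, s} --c--> {p, q, r, t}  [seen]
Reachable DFA states: {p}, {q, r, s, t}, {t}, {p, q, r, t}, {p, r, s, t}, {q, r, t}, {p, q, r, s, t}, {s, t}, {p, r, s}, {p, s, t}, {r, s, t}, {q, t}, {p, q, r, s}.

13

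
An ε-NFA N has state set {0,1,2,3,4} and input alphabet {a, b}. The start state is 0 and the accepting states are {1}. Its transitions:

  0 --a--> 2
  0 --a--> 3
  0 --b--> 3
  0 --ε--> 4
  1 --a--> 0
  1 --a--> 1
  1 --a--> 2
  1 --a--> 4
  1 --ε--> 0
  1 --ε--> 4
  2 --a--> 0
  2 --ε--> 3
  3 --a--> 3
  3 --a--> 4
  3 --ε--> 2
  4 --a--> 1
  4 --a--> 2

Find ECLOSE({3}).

{2,3}

Begin with {3}.
3 →ε {2}; add 2.
ε-closure = {2,3}.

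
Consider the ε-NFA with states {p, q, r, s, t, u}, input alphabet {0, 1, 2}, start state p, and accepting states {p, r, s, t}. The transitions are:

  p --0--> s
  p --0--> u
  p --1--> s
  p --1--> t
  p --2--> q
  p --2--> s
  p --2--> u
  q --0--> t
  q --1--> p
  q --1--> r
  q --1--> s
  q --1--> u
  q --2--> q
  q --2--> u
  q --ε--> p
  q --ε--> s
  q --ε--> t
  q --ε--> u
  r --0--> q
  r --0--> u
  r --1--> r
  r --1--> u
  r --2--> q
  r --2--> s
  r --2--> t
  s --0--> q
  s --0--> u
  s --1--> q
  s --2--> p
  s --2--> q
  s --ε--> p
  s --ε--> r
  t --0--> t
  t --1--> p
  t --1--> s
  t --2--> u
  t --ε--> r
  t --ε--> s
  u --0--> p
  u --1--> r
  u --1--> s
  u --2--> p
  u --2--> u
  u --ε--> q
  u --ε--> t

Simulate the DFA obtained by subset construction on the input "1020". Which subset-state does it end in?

Start: {p}.
δ(p,1) = {s, t}.
Union: {s, t}.
ε-closure gives {p, r, s, t}.
After 1: {p, r, s, t}.
δ(p,0) = {s, u}; δ(r,0) = {q, u}; δ(s,0) = {q, u}; δ(t,0) = {t}.
Union: {q, s, t, u}.
ε-closure gives {p, q, r, s, t, u}.
After 0: {p, q, r, s, t, u}.
δ(p,2) = {q, s, u}; δ(q,2) = {q, u}; δ(r,2) = {q, s, t}; δ(s,2) = {p, q}; δ(t,2) = {u}; δ(u,2) = {p, u}.
Union: {p, q, s, t, u}.
ε-closure gives {p, q, r, s, t, u}.
After 2: {p, q, r, s, t, u}.
δ(p,0) = {s, u}; δ(q,0) = {t}; δ(r,0) = {q, u}; δ(s,0) = {q, u}; δ(t,0) = {t}; δ(u,0) = {p}.
Union: {p, q, s, t, u}.
ε-closure gives {p, q, r, s, t, u}.
After 0: {p, q, r, s, t, u}.

{p, q, r, s, t, u}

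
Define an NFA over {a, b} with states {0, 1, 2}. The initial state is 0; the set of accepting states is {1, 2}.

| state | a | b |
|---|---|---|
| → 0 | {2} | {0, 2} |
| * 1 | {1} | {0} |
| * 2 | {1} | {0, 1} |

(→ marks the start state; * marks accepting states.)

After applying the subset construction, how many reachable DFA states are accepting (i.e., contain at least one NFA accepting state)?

6

Start state of the DFA: {0}.
{0} --a--> {2}  [new]
{0} --b--> {0, 2}  [new]
{2} --a--> {1}  [new]
{2} --b--> {0, 1}  [new]
{0, 2} --a--> {1, 2}  [new]
{0, 2} --b--> {0, 1, 2}  [new]
{1} --a--> {1}  [seen]
{1} --b--> {0}  [seen]
{0, 1} --a--> {1, 2}  [seen]
{0, 1} --b--> {0, 2}  [seen]
{1, 2} --a--> {1}  [seen]
{1, 2} --b--> {0, 1}  [seen]
{0, 1, 2} --a--> {1, 2}  [seen]
{0, 1, 2} --b--> {0, 1, 2}  [seen]
Reachable DFA states: {0}, {2}, {0, 2}, {1}, {0, 1}, {1, 2}, {0, 1, 2}.
Accepting DFA states (contain an NFA accepting state): {2}, {0, 2}, {1}, {0, 1}, {1, 2}, {0, 1, 2}.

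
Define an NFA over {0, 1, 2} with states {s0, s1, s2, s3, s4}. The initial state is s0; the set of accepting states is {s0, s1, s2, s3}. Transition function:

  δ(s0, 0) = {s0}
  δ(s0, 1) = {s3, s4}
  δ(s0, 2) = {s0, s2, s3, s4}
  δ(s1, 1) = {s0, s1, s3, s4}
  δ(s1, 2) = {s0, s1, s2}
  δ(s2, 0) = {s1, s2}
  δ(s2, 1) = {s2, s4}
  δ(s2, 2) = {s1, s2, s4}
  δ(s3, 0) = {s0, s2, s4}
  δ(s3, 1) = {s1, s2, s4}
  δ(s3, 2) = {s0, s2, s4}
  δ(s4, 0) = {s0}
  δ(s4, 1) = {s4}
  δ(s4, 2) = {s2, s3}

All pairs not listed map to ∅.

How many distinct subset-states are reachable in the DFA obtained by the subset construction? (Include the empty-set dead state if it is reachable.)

Start state of the DFA: {s0}.
{s0} --0--> {s0}  [seen]
{s0} --1--> {s3, s4}  [new]
{s0} --2--> {s0, s2, s3, s4}  [new]
{s3, s4} --0--> {s0, s2, s4}  [new]
{s3, s4} --1--> {s1, s2, s4}  [new]
{s3, s4} --2--> {s0, s2, s3, s4}  [seen]
{s0, s2, s3, s4} --0--> {s0, s1, s2, s4}  [new]
{s0, s2, s3, s4} --1--> {s1, s2, s3, s4}  [new]
{s0, s2, s3, s4} --2--> {s0, s1, s2, s3, s4}  [new]
{s0, s2, s4} --0--> {s0, s1, s2}  [new]
{s0, s2, s4} --1--> {s2, s3, s4}  [new]
{s0, s2, s4} --2--> {s0, s1, s2, s3, s4}  [seen]
{s1, s2, s4} --0--> {s0, s1, s2}  [seen]
{s1, s2, s4} --1--> {s0, s1, s2, s3, s4}  [seen]
{s1, s2, s4} --2--> {s0, s1, s2, s3, s4}  [seen]
{s0, s1, s2, s4} --0--> {s0, s1, s2}  [seen]
{s0, s1, s2, s4} --1--> {s0, s1, s2, s3, s4}  [seen]
{s0, s1, s2, s4} --2--> {s0, s1, s2, s3, s4}  [seen]
{s1, s2, s3, s4} --0--> {s0, s1, s2, s4}  [seen]
{s1, s2, s3, s4} --1--> {s0, s1, s2, s3, s4}  [seen]
{s1, s2, s3, s4} --2--> {s0, s1, s2, s3, s4}  [seen]
{s0, s1, s2, s3, s4} --0--> {s0, s1, s2, s4}  [seen]
{s0, s1, s2, s3, s4} --1--> {s0, s1, s2, s3, s4}  [seen]
{s0, s1, s2, s3, s4} --2--> {s0, s1, s2, s3, s4}  [seen]
{s0, s1, s2} --0--> {s0, s1, s2}  [seen]
{s0, s1, s2} --1--> {s0, s1, s2, s3, s4}  [seen]
{s0, s1, s2} --2--> {s0, s1, s2, s3, s4}  [seen]
{s2, s3, s4} --0--> {s0, s1, s2, s4}  [seen]
{s2, s3, s4} --1--> {s1, s2, s4}  [seen]
{s2, s3, s4} --2--> {s0, s1, s2, s3, s4}  [seen]
Reachable DFA states: {s0}, {s3, s4}, {s0, s2, s3, s4}, {s0, s2, s4}, {s1, s2, s4}, {s0, s1, s2, s4}, {s1, s2, s3, s4}, {s0, s1, s2, s3, s4}, {s0, s1, s2}, {s2, s3, s4}.

10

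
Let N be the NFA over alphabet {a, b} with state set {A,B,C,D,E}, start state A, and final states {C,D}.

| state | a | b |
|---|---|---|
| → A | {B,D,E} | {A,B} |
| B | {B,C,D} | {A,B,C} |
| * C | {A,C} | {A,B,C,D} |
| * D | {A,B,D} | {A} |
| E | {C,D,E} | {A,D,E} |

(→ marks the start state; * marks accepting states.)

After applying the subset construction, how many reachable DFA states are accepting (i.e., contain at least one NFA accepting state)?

Start state of the DFA: {A}.
{A} --a--> {B,D,E}  [new]
{A} --b--> {A,B}  [new]
{B,D,E} --a--> {A,B,C,D,E}  [new]
{B,D,E} --b--> {A,B,C,D,E}  [seen]
{A,B} --a--> {B,C,D,E}  [new]
{A,B} --b--> {A,B,C}  [new]
{A,B,C,D,E} --a--> {A,B,C,D,E}  [seen]
{A,B,C,D,E} --b--> {A,B,C,D,E}  [seen]
{B,C,D,E} --a--> {A,B,C,D,E}  [seen]
{B,C,D,E} --b--> {A,B,C,D,E}  [seen]
{A,B,C} --a--> {A,B,C,D,E}  [seen]
{A,B,C} --b--> {A,B,C,D}  [new]
{A,B,C,D} --a--> {A,B,C,D,E}  [seen]
{A,B,C,D} --b--> {A,B,C,D}  [seen]
Reachable DFA states: {A}, {B,D,E}, {A,B}, {A,B,C,D,E}, {B,C,D,E}, {A,B,C}, {A,B,C,D}.
Accepting DFA states (contain an NFA accepting state): {B,D,E}, {A,B,C,D,E}, {B,C,D,E}, {A,B,C}, {A,B,C,D}.

5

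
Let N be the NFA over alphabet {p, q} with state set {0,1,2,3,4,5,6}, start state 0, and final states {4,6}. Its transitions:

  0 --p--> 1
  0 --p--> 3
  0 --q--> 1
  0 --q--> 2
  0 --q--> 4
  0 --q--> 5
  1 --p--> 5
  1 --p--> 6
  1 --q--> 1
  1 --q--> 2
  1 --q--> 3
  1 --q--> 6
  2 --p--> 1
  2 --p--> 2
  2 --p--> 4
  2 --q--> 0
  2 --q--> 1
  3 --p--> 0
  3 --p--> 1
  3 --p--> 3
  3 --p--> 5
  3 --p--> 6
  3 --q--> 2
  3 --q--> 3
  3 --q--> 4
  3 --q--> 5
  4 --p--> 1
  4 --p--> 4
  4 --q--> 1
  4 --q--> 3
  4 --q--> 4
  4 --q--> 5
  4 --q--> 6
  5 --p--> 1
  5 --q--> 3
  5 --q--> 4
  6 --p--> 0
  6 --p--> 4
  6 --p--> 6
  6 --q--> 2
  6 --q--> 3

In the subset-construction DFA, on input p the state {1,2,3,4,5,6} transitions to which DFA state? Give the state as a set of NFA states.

{0,1,2,3,4,5,6}

δ(1,p) = {5,6}; δ(2,p) = {1,2,4}; δ(3,p) = {0,1,3,5,6}; δ(4,p) = {1,4}; δ(5,p) = {1}; δ(6,p) = {0,4,6}.
Union: {0,1,2,3,4,5,6}.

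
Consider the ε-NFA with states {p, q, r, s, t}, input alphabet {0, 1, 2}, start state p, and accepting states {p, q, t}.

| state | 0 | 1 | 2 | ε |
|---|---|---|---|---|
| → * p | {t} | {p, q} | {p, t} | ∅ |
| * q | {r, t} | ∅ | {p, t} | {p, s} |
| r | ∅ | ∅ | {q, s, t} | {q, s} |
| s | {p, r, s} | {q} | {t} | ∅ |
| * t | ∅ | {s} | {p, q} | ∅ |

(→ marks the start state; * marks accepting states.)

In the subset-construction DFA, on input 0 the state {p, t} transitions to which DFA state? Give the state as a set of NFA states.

δ(p,0) = {t}; δ(t,0) = ∅.
Union: {t}.

{t}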